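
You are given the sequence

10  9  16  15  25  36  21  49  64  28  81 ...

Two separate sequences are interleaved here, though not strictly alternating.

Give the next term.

100

Positions follow the repeating pattern ABB; grouping by letter gives 2 tracks.
Track A: 10, 15, 21, 28. The triangular numbers T_4, T_5, ….
Track B: 9, 16, 25, 36, 49, 64, 81. Perfect squares starting at 3².
The 12th slot belongs to track B; its 8th term is 100.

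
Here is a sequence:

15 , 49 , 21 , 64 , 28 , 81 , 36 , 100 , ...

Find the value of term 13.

The terms cycle through 2 interleaved subsequences.
Track A is 15, 21, 28, 36, which is triangular numbers starting at T_5.
Track B is 49, 64, 81, 100, which is perfect squares starting at 7².
The 13th slot belongs to track A; its 7th term is 66.

66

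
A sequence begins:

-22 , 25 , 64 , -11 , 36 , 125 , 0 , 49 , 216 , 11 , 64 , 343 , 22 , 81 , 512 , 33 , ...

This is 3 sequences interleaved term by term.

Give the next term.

100

Read the sequence 3 terms at a time; column i is its own pattern.
Track A: -22, -11, 0, 11, 22, 33 (arithmetic with common difference +11).
Track B: 25, 36, 49, 64, 81 (consecutive squares n² from n = 5).
Track C: 64, 125, 216, 343, 512 (consecutive cubes n³ from n = 4).
Term 17 comes from track B (its 6th entry): 100.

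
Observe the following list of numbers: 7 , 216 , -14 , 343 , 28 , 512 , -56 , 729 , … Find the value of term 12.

Odd-indexed and even-indexed terms follow separate rules.
Track A: 7, -14, 28, -56 — multiplying by -2 each time.
Track B: 216, 343, 512, 729 — perfect cubes starting at 6³.
Position 12 → track B, term 6 = 1331.

1331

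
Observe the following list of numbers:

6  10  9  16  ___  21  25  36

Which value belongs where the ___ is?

Positions follow the repeating pattern AABB; grouping by letter gives 2 tracks.
Track A: 6, 10, ?, 21 — the triangular numbers T_3, T_4, ….
Track B: 9, 16, 25, 36 — consecutive squares n² from n = 3.
The gap is track A's term 3; the rule gives 15.

15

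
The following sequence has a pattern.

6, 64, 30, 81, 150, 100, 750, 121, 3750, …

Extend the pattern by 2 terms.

144, 18750

Taking every 2nd term gives 2 separate tracks.
Stream A = 6, 30, 150, 750, 3750: multiplying by 5 each time.
Stream B = 64, 81, 100, 121: consecutive squares n² from n = 8.
Position 10 falls in stream B as its term 5, giving 144.
The 11th slot belongs to stream A; its 6th term is 18750.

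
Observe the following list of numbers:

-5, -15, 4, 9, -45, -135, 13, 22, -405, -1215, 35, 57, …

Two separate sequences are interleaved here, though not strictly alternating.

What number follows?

The slot pattern repeats as AABB (period 4), so there are 2 interleaved tracks.
Stream A = -5, -15, -45, -135, -405, -1215: geometric, ×3 each step.
Stream B = 4, 9, 13, 22, 35, 57: each term equals the sum of the previous two.
Position 13 falls in stream A as its term 7, giving -3645.

-3645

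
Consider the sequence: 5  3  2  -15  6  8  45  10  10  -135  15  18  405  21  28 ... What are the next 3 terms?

Taking every 3rd term gives 3 separate tracks.
Stream A is 5, -15, 45, -135, 405, which is geometric with ratio -3.
Stream B is 3, 6, 10, 15, 21, which is the triangular numbers T_2, T_3, ….
Stream C is 2, 8, 10, 18, 28, which is each term equals the sum of the previous two.
Position 16 → stream A, term 6 = -1215.
Position 17 → stream B, term 6 = 28.
The 18th slot belongs to stream C; its 6th term is 46.

-1215, 28, 46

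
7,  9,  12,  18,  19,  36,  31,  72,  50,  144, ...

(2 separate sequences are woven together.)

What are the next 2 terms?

Taking every 2nd term gives 2 separate tracks.
Stream A: 7, 12, 19, 31, 50. A Fibonacci-like recurrence a_n = a_{n-1} + a_{n-2}.
Stream B: 9, 18, 36, 72, 144. Geometric with ratio 2.
Position 11 falls in stream A as its term 6, giving 81.
Position 12 falls in stream B as its term 6, giving 288.

81, 288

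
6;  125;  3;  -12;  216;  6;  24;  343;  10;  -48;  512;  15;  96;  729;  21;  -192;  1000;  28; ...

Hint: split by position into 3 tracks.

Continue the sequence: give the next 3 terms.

384, 1331, 36

Taking every 3rd term gives 3 separate tracks.
Subsequence A: 6, -12, 24, -48, 96, -192 — geometric, ×-2 each step.
Subsequence B: 125, 216, 343, 512, 729, 1000 — the cubes 5³, 6³, 7³, ….
Subsequence C: 3, 6, 10, 15, 21, 28 — the triangular numbers T_2, T_3, ….
Position 19 → subsequence A, term 7 = 384.
Term 20 comes from subsequence B (its 7th entry): 1331.
Position 21 → subsequence C, term 7 = 36.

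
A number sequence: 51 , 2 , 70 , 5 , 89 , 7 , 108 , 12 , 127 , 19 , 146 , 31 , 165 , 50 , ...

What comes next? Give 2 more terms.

Positions 1, 3, 5, … form one subsequence and positions 2, 4, 6, … form another.
Track A: 51, 70, 89, 108, 127, 146, 165 — arithmetic with common difference +19.
Track B: 2, 5, 7, 12, 19, 31, 50 — Fibonacci-style (each term is the sum of the two before it).
Position 15 → track A, term 8 = 184.
The 16th slot belongs to track B; its 8th term is 81.

184, 81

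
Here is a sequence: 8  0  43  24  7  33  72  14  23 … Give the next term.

Split by position mod 3: positions 1, 4, 7, … form one track, and each other residue class forms its own.
Stream A: 8, 24, 72. Multiplying by 3 each time.
Stream B: 0, 7, 14. Linear: a_n = -7 + 7·n.
Stream C: 43, 33, 23. Arithmetic with common difference −10.
Position 10 falls in stream A as its term 4, giving 216.

216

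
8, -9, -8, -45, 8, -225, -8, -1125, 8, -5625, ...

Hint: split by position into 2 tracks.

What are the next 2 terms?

The terms cycle through 2 interleaved subsequences.
Track A: 8, -8, 8, -8, 8 (oscillating between 8 and -8).
Track B: -9, -45, -225, -1125, -5625 (geometric with ratio 5).
Position 11 falls in track A as its term 6, giving -8.
Position 12 → track B, term 6 = -28125.

-8, -28125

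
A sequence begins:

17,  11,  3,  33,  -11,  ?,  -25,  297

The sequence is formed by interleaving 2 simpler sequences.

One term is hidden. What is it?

99

Odd-indexed and even-indexed terms follow separate rules.
Stream A: 17, 3, -11, -25. Subtracting 14 each time.
Stream B: 11, 33, ?, 297. Geometric, ×3 each step.
The gap is stream B's term 3; the rule gives 99.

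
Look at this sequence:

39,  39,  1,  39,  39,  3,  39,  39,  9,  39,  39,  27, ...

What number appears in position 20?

39

Reading positions in blocks of 3 reveals the pattern AAB — 2 tracks woven together.
Track A: 39, 39, 39, 39, 39, 39, 39, 39 (the constant sequence 39).
Track B: 1, 3, 9, 27 (multiplying by 3 each time).
Term 20 comes from track A (its 14th entry): 39.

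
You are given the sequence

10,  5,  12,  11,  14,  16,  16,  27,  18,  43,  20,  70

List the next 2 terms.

22, 113

Odd-indexed and even-indexed terms follow separate rules.
Track A: 10, 12, 14, 16, 18, 20. Arithmetic with common difference +2.
Track B: 5, 11, 16, 27, 43, 70. Fibonacci-style (each term is the sum of the two before it).
Position 13 falls in track A as its term 7, giving 22.
Position 14 → track B, term 7 = 113.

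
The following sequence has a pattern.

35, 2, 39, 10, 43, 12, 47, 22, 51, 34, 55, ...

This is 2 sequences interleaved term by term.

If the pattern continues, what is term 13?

The terms cycle through 2 interleaved subsequences.
Subsequence A is 35, 39, 43, 47, 51, 55, which is adding 4 each time.
Subsequence B is 2, 10, 12, 22, 34, which is each term equals the sum of the previous two.
Position 13 falls in subsequence A as its term 7, giving 59.

59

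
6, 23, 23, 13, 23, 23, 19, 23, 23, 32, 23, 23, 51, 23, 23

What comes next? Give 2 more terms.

Positions follow the repeating pattern ABB; grouping by letter gives 2 tracks.
Track A: 6, 13, 19, 32, 51 (a Fibonacci-like recurrence a_n = a_{n-1} + a_{n-2}).
Track B: 23, 23, 23, 23, 23, 23, 23, 23, 23, 23 (constant 23).
The 16th slot belongs to track A; its 6th term is 83.
The 17th slot belongs to track B; its 11th term is 23.

83, 23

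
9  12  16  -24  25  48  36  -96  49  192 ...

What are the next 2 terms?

The terms cycle through 2 interleaved subsequences.
Track A = 9, 16, 25, 36, 49: perfect squares starting at 3².
Track B = 12, -24, 48, -96, 192: geometric, ×-2 each step.
Position 11 falls in track A as its term 6, giving 64.
Position 12 → track B, term 6 = -384.

64, -384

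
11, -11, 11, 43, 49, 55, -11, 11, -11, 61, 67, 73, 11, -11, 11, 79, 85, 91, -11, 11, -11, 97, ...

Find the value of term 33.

Positions follow the repeating pattern AAABBB; grouping by letter gives 2 tracks.
Track A = 11, -11, 11, -11, 11, -11, 11, -11, 11, -11, 11, -11: oscillating between 11 and -11.
Track B = 43, 49, 55, 61, 67, 73, 79, 85, 91, 97: arithmetic, step +6.
Term 33 comes from track A (its 18th entry): -11.

-11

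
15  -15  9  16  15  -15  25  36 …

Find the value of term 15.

81

Reading positions in blocks of 4 reveals the pattern AABB — 2 tracks woven together.
Track A: 15, -15, 15, -15. Oscillating between 15 and -15.
Track B: 9, 16, 25, 36. Perfect squares starting at 3².
Position 15 falls in track B as its term 7, giving 81.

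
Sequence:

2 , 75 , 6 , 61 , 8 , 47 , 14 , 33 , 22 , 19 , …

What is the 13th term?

Split by position mod 2 into 2 tracks.
Track A: 2, 6, 8, 14, 22 — Fibonacci-style (each term is the sum of the two before it).
Track B: 75, 61, 47, 33, 19 — arithmetic, step −14.
Term 13 comes from track A (its 7th entry): 58.

58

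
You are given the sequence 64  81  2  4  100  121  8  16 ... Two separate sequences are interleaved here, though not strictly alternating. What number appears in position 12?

The slot pattern repeats as AABB (period 4), so there are 2 interleaved tracks.
Track A: 64, 81, 100, 121 (perfect squares starting at 8²).
Track B: 2, 4, 8, 16 (powers 2^1, 2^2, 2^3, …).
Term 12 comes from track B (its 6th entry): 64.

64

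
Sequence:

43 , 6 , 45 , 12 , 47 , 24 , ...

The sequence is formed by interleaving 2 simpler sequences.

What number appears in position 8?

Positions 1, 3, 5, … form one subsequence and positions 2, 4, 6, … form another.
Track A is 43, 45, 47, which is arithmetic with common difference +2.
Track B is 6, 12, 24, which is multiplying by 2 each time.
The 8th slot belongs to track B; its 4th term is 48.

48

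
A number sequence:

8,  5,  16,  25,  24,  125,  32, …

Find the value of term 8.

625

Split by position mod 2 into 2 tracks.
Track A = 8, 16, 24, 32: adding 8 each time.
Track B = 5, 25, 125: successive powers of 5.
The 8th slot belongs to track B; its 4th term is 625.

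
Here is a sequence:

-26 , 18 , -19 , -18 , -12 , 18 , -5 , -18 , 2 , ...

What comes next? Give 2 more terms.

18, 9

The terms cycle through 2 interleaved subsequences.
Stream A: -26, -19, -12, -5, 2 (arithmetic with common difference +7).
Stream B: 18, -18, 18, -18 (oscillating between 18 and -18).
Term 10 comes from stream B (its 5th entry): 18.
Term 11 comes from stream A (its 6th entry): 9.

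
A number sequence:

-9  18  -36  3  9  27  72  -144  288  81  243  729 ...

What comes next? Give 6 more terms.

The slot pattern repeats as AAABBB (period 6), so there are 2 interleaved tracks.
Subsequence A: -9, 18, -36, 72, -144, 288. Multiplying by -2 each time.
Subsequence B: 3, 9, 27, 81, 243, 729. Powers of 3.
The 13th slot belongs to subsequence A; its 7th term is -576.
The 14th slot belongs to subsequence A; its 8th term is 1152.
Position 15 → subsequence A, term 9 = -2304.
The 16th slot belongs to subsequence B; its 7th term is 2187.
Position 17 falls in subsequence B as its term 8, giving 6561.
Position 18 falls in subsequence B as its term 9, giving 19683.

-576, 1152, -2304, 2187, 6561, 19683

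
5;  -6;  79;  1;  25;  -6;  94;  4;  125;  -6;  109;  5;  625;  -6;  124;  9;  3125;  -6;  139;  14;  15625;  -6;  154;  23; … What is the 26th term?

-6

The terms cycle through 4 interleaved subsequences.
Stream A: 5, 25, 125, 625, 3125, 15625 — powers of 5.
Stream B: -6, -6, -6, -6, -6, -6 — always -6.
Stream C: 79, 94, 109, 124, 139, 154 — arithmetic, step +15.
Stream D: 1, 4, 5, 9, 14, 23 — each term equals the sum of the previous two.
The 26th slot belongs to stream B; its 7th term is -6.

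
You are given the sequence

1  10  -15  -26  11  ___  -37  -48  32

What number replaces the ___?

Reading positions in blocks of 4 reveals the pattern AABB — 2 tracks woven together.
Subsequence A: 1, 10, 11, ?, 32 (a Fibonacci-like recurrence a_n = a_{n-1} + a_{n-2}).
Subsequence B: -15, -26, -37, -48 (arithmetic with common difference −11).
Subsequence A's pattern makes the blank 21.

21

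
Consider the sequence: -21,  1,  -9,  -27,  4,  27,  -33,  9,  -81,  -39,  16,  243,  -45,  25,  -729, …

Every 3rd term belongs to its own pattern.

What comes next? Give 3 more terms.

Read the sequence 3 terms at a time; column i is its own pattern.
Subsequence A: -21, -27, -33, -39, -45 — subtracting 6 each time.
Subsequence B: 1, 4, 9, 16, 25 — the squares 1², 2², 3², ….
Subsequence C: -9, 27, -81, 243, -729 — geometric, ×-3 each step.
Position 16 falls in subsequence A as its term 6, giving -51.
The 17th slot belongs to subsequence B; its 6th term is 36.
Position 18 falls in subsequence C as its term 6, giving 2187.

-51, 36, 2187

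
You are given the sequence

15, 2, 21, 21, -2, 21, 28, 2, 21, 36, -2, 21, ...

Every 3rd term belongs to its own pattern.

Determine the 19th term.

Read the sequence 3 terms at a time; column i is its own pattern.
Subsequence A: 15, 21, 28, 36 (triangular numbers n(n+1)/2 for n = 5, 6, …).
Subsequence B: 2, -2, 2, -2 (alternating ±2).
Subsequence C: 21, 21, 21, 21 (always 21).
Position 19 → subsequence A, term 7 = 66.

66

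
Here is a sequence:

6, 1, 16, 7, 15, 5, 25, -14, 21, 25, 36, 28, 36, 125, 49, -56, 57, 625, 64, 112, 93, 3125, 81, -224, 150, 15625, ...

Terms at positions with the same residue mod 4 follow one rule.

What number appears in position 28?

448

Read the sequence 4 terms at a time; column i is its own pattern.
Track A: 6, 15, 21, 36, 57, 93, 150. A Fibonacci-like recurrence a_n = a_{n-1} + a_{n-2}.
Track B: 1, 5, 25, 125, 625, 3125, 15625. Powers of 5.
Track C: 16, 25, 36, 49, 64, 81. Perfect squares starting at 4².
Track D: 7, -14, 28, -56, 112, -224. Multiplying by -2 each time.
Term 28 comes from track D (its 7th entry): 448.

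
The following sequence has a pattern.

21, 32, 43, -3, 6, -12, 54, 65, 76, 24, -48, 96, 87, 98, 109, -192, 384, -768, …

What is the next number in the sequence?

The slot pattern repeats as AAABBB (period 6), so there are 2 interleaved tracks.
Subsequence A: 21, 32, 43, 54, 65, 76, 87, 98, 109. Arithmetic with common difference +11.
Subsequence B: -3, 6, -12, 24, -48, 96, -192, 384, -768. Geometric with ratio -2.
Position 19 → subsequence A, term 10 = 120.

120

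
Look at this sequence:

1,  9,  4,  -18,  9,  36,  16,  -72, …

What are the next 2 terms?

Split by position mod 2 into 2 tracks.
Track A is 1, 4, 9, 16, which is consecutive squares n² from n = 1.
Track B is 9, -18, 36, -72, which is a geometric progression (common ratio -2).
Term 9 comes from track A (its 5th entry): 25.
The 10th slot belongs to track B; its 5th term is 144.

25, 144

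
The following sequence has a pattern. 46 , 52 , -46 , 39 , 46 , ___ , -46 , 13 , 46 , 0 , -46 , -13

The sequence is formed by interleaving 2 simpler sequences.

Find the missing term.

26

Taking every 2nd term gives 2 separate tracks.
Stream A: 46, -46, 46, -46, 46, -46 — oscillating between 46 and -46.
Stream B: 52, 39, ?, 13, 0, -13 — arithmetic with common difference −13.
The gap is stream B's term 3; the rule gives 26.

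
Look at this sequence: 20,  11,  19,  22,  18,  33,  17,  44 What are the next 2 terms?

16, 55

The terms cycle through 2 interleaved subsequences.
Track A: 20, 19, 18, 17 (subtracting 1 each time).
Track B: 11, 22, 33, 44 (linear: a_n = 11·n).
Term 9 comes from track A (its 5th entry): 16.
Term 10 comes from track B (its 5th entry): 55.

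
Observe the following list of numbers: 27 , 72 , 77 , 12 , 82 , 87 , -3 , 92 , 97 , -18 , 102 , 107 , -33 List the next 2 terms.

Positions follow the repeating pattern ABB; grouping by letter gives 2 tracks.
Track A is 27, 12, -3, -18, -33, which is arithmetic with common difference −15.
Track B is 72, 77, 82, 87, 92, 97, 102, 107, which is arithmetic with common difference +5.
Position 14 → track B, term 9 = 112.
Term 15 comes from track B (its 10th entry): 117.

112, 117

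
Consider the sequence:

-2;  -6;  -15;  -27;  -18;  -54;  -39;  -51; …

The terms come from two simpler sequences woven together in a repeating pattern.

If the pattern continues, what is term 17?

-13122

Positions follow the repeating pattern AABB; grouping by letter gives 2 tracks.
Subsequence A is -2, -6, -18, -54, which is a geometric progression (common ratio 3).
Subsequence B is -15, -27, -39, -51, which is arithmetic, step −12.
Term 17 comes from subsequence A (its 9th entry): -13122.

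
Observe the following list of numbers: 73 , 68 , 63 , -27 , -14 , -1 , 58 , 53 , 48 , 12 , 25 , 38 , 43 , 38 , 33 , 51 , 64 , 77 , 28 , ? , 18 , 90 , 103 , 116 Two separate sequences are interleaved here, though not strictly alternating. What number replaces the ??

23

Positions follow the repeating pattern AAABBB; grouping by letter gives 2 tracks.
Stream A: 73, 68, 63, 58, 53, 48, 43, 38, 33, 28, ?, 18 (linear: a_n = 78 − 5·n).
Stream B: -27, -14, -1, 12, 25, 38, 51, 64, 77, 90, 103, 116 (arithmetic, step +13).
The gap is stream A's term 11; the rule gives 23.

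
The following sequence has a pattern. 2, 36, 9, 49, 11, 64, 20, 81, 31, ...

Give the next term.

Taking every 2nd term gives 2 separate tracks.
Track A: 2, 9, 11, 20, 31 (each term equals the sum of the previous two).
Track B: 36, 49, 64, 81 (perfect squares starting at 6²).
The 10th slot belongs to track B; its 5th term is 100.

100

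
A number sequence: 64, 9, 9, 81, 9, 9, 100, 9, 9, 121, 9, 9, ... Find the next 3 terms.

Positions follow the repeating pattern ABB; grouping by letter gives 2 tracks.
Subsequence A: 64, 81, 100, 121. The squares 8², 9², 10², ….
Subsequence B: 9, 9, 9, 9, 9, 9, 9, 9. Always 9.
Position 13 → subsequence A, term 5 = 144.
Position 14 falls in subsequence B as its term 9, giving 9.
Term 15 comes from subsequence B (its 10th entry): 9.

144, 9, 9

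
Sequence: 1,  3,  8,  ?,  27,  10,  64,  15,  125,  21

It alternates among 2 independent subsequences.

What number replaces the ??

6

Positions 1, 3, 5, … form one subsequence and positions 2, 4, 6, … form another.
Track A is 1, 8, 27, 64, 125, which is perfect cubes starting at 1³.
Track B is 3, ?, 10, 15, 21, which is the triangular numbers T_2, T_3, ….
So the missing entry in track B is 6.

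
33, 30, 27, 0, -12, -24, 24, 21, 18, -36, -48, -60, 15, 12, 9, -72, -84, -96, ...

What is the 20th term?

Reading positions in blocks of 6 reveals the pattern AAABBB — 2 tracks woven together.
Stream A: 33, 30, 27, 24, 21, 18, 15, 12, 9. Subtracting 3 each time.
Stream B: 0, -12, -24, -36, -48, -60, -72, -84, -96. Linear: a_n = 12 − 12·n.
The 20th slot belongs to stream A; its 11th term is 3.

3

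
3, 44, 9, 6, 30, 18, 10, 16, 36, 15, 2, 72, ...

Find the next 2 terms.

The terms cycle through 3 interleaved subsequences.
Subsequence A is 3, 6, 10, 15, which is the triangular numbers T_2, T_3, ….
Subsequence B is 44, 30, 16, 2, which is subtracting 14 each time.
Subsequence C is 9, 18, 36, 72, which is geometric, ×2 each step.
Term 13 comes from subsequence A (its 5th entry): 21.
Position 14 falls in subsequence B as its term 5, giving -12.

21, -12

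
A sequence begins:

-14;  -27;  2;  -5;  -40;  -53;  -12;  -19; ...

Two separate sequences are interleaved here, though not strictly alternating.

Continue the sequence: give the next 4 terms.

Positions follow the repeating pattern AABB; grouping by letter gives 2 tracks.
Track A is -14, -27, -40, -53, which is arithmetic, step −13.
Track B is 2, -5, -12, -19, which is subtracting 7 each time.
Position 9 → track A, term 5 = -66.
The 10th slot belongs to track A; its 6th term is -79.
Term 11 comes from track B (its 5th entry): -26.
Position 12 falls in track B as its term 6, giving -33.

-66, -79, -26, -33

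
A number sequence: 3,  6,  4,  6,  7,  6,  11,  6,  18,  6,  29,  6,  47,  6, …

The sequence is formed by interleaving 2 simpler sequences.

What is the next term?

76

The terms cycle through 2 interleaved subsequences.
Track A: 3, 4, 7, 11, 18, 29, 47 (each term equals the sum of the previous two).
Track B: 6, 6, 6, 6, 6, 6, 6 (constant 6).
Term 15 comes from track A (its 8th entry): 76.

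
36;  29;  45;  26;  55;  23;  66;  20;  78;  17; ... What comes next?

91

Taking every 2nd term gives 2 separate tracks.
Track A = 36, 45, 55, 66, 78: triangular numbers n(n+1)/2 for n = 8, 9, ….
Track B = 29, 26, 23, 20, 17: subtracting 3 each time.
The 11th slot belongs to track A; its 6th term is 91.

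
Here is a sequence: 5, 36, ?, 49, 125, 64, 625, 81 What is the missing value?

Odd-indexed and even-indexed terms follow separate rules.
Track A: 5, ?, 125, 625 (a geometric progression (common ratio 5)).
Track B: 36, 49, 64, 81 (the squares 6², 7², 8², …).
Filling track A at index 2 by its rule yields 25.

25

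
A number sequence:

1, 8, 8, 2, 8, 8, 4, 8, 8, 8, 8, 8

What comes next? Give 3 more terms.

16, 8, 8

The slot pattern repeats as ABB (period 3), so there are 2 interleaved tracks.
Subsequence A: 1, 2, 4, 8 — geometric with ratio 2.
Subsequence B: 8, 8, 8, 8, 8, 8, 8, 8 — the constant sequence 8.
Position 13 falls in subsequence A as its term 5, giving 16.
Term 14 comes from subsequence B (its 9th entry): 8.
Position 15 falls in subsequence B as its term 10, giving 8.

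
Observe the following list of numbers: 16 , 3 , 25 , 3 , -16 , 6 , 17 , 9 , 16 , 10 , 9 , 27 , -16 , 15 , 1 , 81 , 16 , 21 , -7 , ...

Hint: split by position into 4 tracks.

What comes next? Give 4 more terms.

243, -16, 28, -15

The terms cycle through 4 interleaved subsequences.
Stream A is 16, -16, 16, -16, 16, which is oscillating between 16 and -16.
Stream B is 3, 6, 10, 15, 21, which is triangular numbers starting at T_2.
Stream C is 25, 17, 9, 1, -7, which is arithmetic with common difference −8.
Stream D is 3, 9, 27, 81, which is multiplying by 3 each time.
Position 20 falls in stream D as its term 5, giving 243.
Position 21 → stream A, term 6 = -16.
Position 22 → stream B, term 6 = 28.
The 23rd slot belongs to stream C; its 6th term is -15.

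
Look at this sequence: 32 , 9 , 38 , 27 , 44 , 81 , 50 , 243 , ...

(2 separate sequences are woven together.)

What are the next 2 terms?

56, 729

Split by position mod 2 into 2 tracks.
Subsequence A = 32, 38, 44, 50: arithmetic with common difference +6.
Subsequence B = 9, 27, 81, 243: successive powers of 3.
Term 9 comes from subsequence A (its 5th entry): 56.
Position 10 falls in subsequence B as its term 5, giving 729.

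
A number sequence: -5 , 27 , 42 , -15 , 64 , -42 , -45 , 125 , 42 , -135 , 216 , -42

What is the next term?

-405

The terms cycle through 3 interleaved subsequences.
Subsequence A is -5, -15, -45, -135, which is multiplying by 3 each time.
Subsequence B is 27, 64, 125, 216, which is consecutive cubes n³ from n = 3.
Subsequence C is 42, -42, 42, -42, which is oscillating between 42 and -42.
The 13th slot belongs to subsequence A; its 5th term is -405.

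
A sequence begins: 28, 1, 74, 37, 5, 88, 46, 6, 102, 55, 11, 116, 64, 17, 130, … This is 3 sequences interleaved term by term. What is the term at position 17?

Taking every 3rd term gives 3 separate tracks.
Stream A: 28, 37, 46, 55, 64 (arithmetic with common difference +9).
Stream B: 1, 5, 6, 11, 17 (Fibonacci-style (each term is the sum of the two before it)).
Stream C: 74, 88, 102, 116, 130 (linear: a_n = 60 + 14·n).
The 17th slot belongs to stream B; its 6th term is 28.

28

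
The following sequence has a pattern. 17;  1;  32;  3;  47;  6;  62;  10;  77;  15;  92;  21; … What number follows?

Positions 1, 3, 5, … form one subsequence and positions 2, 4, 6, … form another.
Track A: 17, 32, 47, 62, 77, 92. Arithmetic with common difference +15.
Track B: 1, 3, 6, 10, 15, 21. Triangular numbers starting at T_1.
Position 13 falls in track A as its term 7, giving 107.

107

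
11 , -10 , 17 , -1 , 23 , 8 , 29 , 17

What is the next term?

35

Positions 1, 3, 5, … form one subsequence and positions 2, 4, 6, … form another.
Subsequence A: 11, 17, 23, 29 — arithmetic with common difference +6.
Subsequence B: -10, -1, 8, 17 — linear: a_n = -19 + 9·n.
Position 9 falls in subsequence A as its term 5, giving 35.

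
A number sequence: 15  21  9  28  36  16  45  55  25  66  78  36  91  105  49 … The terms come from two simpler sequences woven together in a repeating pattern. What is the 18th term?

The slot pattern repeats as AAB (period 3), so there are 2 interleaved tracks.
Subsequence A = 15, 21, 28, 36, 45, 55, 66, 78, 91, 105: triangular numbers n(n+1)/2 for n = 5, 6, ….
Subsequence B = 9, 16, 25, 36, 49: the squares 3², 4², 5², ….
The 18th slot belongs to subsequence B; its 6th term is 64.

64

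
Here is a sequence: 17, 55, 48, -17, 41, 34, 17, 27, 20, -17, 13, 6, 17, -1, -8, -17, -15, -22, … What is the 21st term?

-36

Reading positions in blocks of 3 reveals the pattern ABB — 2 tracks woven together.
Stream A: 17, -17, 17, -17, 17, -17 (alternating ±17).
Stream B: 55, 48, 41, 34, 27, 20, 13, 6, -1, -8, -15, -22 (arithmetic, step −7).
Position 21 → stream B, term 14 = -36.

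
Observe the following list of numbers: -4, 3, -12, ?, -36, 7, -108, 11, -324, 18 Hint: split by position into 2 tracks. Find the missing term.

4

Odd-indexed and even-indexed terms follow separate rules.
Subsequence A is -4, -12, -36, -108, -324, which is geometric with ratio 3.
Subsequence B is 3, ?, 7, 11, 18, which is Fibonacci-style (each term is the sum of the two before it).
Subsequence B's pattern makes the blank 4.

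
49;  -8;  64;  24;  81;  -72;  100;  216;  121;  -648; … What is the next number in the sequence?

144

Positions 1, 3, 5, … form one subsequence and positions 2, 4, 6, … form another.
Track A: 49, 64, 81, 100, 121 (consecutive squares n² from n = 7).
Track B: -8, 24, -72, 216, -648 (multiplying by -3 each time).
Position 11 falls in track A as its term 6, giving 144.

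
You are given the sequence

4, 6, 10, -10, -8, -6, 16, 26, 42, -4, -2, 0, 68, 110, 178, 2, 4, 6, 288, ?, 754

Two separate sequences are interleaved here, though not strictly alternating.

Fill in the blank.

Reading positions in blocks of 6 reveals the pattern AAABBB — 2 tracks woven together.
Stream A: 4, 6, 10, 16, 26, 42, 68, 110, 178, 288, ?, 754 (each term equals the sum of the previous two).
Stream B: -10, -8, -6, -4, -2, 0, 2, 4, 6 (arithmetic, step +2).
Filling stream A at index 11 by its rule yields 466.

466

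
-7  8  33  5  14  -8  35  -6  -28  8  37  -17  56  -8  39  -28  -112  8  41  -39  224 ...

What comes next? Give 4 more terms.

-8, 43, -50, -448

Read the sequence 4 terms at a time; column i is its own pattern.
Subsequence A: -7, 14, -28, 56, -112, 224 (multiplying by -2 each time).
Subsequence B: 8, -8, 8, -8, 8 (alternating ±8).
Subsequence C: 33, 35, 37, 39, 41 (adding 2 each time).
Subsequence D: 5, -6, -17, -28, -39 (arithmetic, step −11).
Term 22 comes from subsequence B (its 6th entry): -8.
Position 23 falls in subsequence C as its term 6, giving 43.
Term 24 comes from subsequence D (its 6th entry): -50.
Position 25 falls in subsequence A as its term 7, giving -448.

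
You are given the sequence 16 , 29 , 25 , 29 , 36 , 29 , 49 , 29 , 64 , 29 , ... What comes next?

Positions 1, 3, 5, … form one subsequence and positions 2, 4, 6, … form another.
Track A: 16, 25, 36, 49, 64 (perfect squares starting at 4²).
Track B: 29, 29, 29, 29, 29 (constant 29).
The 11th slot belongs to track A; its 6th term is 81.

81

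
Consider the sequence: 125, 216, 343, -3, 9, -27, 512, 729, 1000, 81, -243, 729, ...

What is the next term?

Reading positions in blocks of 6 reveals the pattern AAABBB — 2 tracks woven together.
Stream A: 125, 216, 343, 512, 729, 1000 — perfect cubes starting at 5³.
Stream B: -3, 9, -27, 81, -243, 729 — geometric with ratio -3.
The 13th slot belongs to stream A; its 7th term is 1331.

1331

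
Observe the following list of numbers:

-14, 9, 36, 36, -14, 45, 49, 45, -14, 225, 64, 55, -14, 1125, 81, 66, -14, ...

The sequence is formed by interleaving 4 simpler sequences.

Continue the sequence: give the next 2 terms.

Split by position mod 4: positions 1, 5, 9, … form one track, and each other residue class forms its own.
Track A: -14, -14, -14, -14, -14 — the constant sequence -14.
Track B: 9, 45, 225, 1125 — a geometric progression (common ratio 5).
Track C: 36, 49, 64, 81 — perfect squares starting at 6².
Track D: 36, 45, 55, 66 — the triangular numbers T_8, T_9, ….
Term 18 comes from track B (its 5th entry): 5625.
Position 19 falls in track C as its term 5, giving 100.

5625, 100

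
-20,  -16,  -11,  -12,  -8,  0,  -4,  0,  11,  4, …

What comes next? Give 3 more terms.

Positions follow the repeating pattern AAB; grouping by letter gives 2 tracks.
Track A = -20, -16, -12, -8, -4, 0, 4: adding 4 each time.
Track B = -11, 0, 11: arithmetic with common difference +11.
Position 11 falls in track A as its term 8, giving 8.
Position 12 falls in track B as its term 4, giving 22.
The 13th slot belongs to track A; its 9th term is 12.

8, 22, 12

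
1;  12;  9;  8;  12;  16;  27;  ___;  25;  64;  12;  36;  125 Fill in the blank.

12

Read the sequence 3 terms at a time; column i is its own pattern.
Subsequence A: 1, 8, 27, 64, 125. Perfect cubes starting at 1³.
Subsequence B: 12, 12, ?, 12. Always 12.
Subsequence C: 9, 16, 25, 36. Perfect squares starting at 3².
Subsequence B's pattern makes the blank 12.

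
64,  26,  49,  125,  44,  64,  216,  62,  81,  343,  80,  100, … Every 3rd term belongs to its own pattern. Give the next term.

512

Split by position mod 3 into 3 tracks.
Subsequence A: 64, 125, 216, 343. Perfect cubes starting at 4³.
Subsequence B: 26, 44, 62, 80. Arithmetic, step +18.
Subsequence C: 49, 64, 81, 100. The squares 7², 8², 9², ….
Position 13 → subsequence A, term 5 = 512.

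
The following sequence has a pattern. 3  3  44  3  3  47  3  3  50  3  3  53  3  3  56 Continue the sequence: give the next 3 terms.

Reading positions in blocks of 3 reveals the pattern AAB — 2 tracks woven together.
Track A: 3, 3, 3, 3, 3, 3, 3, 3, 3, 3. Constant 3.
Track B: 44, 47, 50, 53, 56. Linear: a_n = 41 + 3·n.
Position 16 → track A, term 11 = 3.
Term 17 comes from track A (its 12th entry): 3.
Position 18 → track B, term 6 = 59.

3, 3, 59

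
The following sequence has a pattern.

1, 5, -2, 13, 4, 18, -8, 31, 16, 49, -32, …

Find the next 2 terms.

80, 64

Odd-indexed and even-indexed terms follow separate rules.
Track A = 1, -2, 4, -8, 16, -32: multiplying by -2 each time.
Track B = 5, 13, 18, 31, 49: a Fibonacci-like recurrence a_n = a_{n-1} + a_{n-2}.
Position 12 falls in track B as its term 6, giving 80.
Position 13 → track A, term 7 = 64.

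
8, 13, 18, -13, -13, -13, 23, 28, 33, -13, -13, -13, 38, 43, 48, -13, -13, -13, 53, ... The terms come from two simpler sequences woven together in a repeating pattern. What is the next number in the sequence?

58

The slot pattern repeats as AAABBB (period 6), so there are 2 interleaved tracks.
Subsequence A: 8, 13, 18, 23, 28, 33, 38, 43, 48, 53. Linear: a_n = 3 + 5·n.
Subsequence B: -13, -13, -13, -13, -13, -13, -13, -13, -13. Always -13.
Position 20 falls in subsequence A as its term 11, giving 58.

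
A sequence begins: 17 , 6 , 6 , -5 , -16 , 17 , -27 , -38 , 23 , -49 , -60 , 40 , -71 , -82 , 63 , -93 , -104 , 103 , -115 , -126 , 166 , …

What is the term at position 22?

-137

Reading positions in blocks of 3 reveals the pattern AAB — 2 tracks woven together.
Stream A: 17, 6, -5, -16, -27, -38, -49, -60, -71, -82, -93, -104, -115, -126. Arithmetic, step −11.
Stream B: 6, 17, 23, 40, 63, 103, 166. Fibonacci-style (each term is the sum of the two before it).
Term 22 comes from stream A (its 15th entry): -137.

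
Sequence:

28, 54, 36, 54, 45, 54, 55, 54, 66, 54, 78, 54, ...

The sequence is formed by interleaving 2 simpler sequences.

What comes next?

The terms cycle through 2 interleaved subsequences.
Stream A: 28, 36, 45, 55, 66, 78 (triangular numbers n(n+1)/2 for n = 7, 8, …).
Stream B: 54, 54, 54, 54, 54, 54 (the constant sequence 54).
The 13th slot belongs to stream A; its 7th term is 91.

91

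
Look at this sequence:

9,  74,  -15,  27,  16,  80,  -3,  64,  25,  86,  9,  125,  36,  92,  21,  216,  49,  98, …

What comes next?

Split by position mod 4: positions 1, 5, 9, … form one track, and each other residue class forms its own.
Subsequence A: 9, 16, 25, 36, 49 — perfect squares starting at 3².
Subsequence B: 74, 80, 86, 92, 98 — linear: a_n = 68 + 6·n.
Subsequence C: -15, -3, 9, 21 — arithmetic, step +12.
Subsequence D: 27, 64, 125, 216 — the cubes 3³, 4³, 5³, ….
Term 19 comes from subsequence C (its 5th entry): 33.

33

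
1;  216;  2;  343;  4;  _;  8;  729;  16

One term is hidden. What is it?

512

Split by position mod 2 into 2 tracks.
Track A = 1, 2, 4, 8, 16: powers of 2.
Track B = 216, 343, ?, 729: the cubes 6³, 7³, 8³, ….
So the missing entry in track B is 512.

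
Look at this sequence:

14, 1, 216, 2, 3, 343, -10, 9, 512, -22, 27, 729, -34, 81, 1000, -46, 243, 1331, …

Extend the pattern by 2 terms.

-58, 729

The terms cycle through 3 interleaved subsequences.
Track A: 14, 2, -10, -22, -34, -46 (arithmetic, step −12).
Track B: 1, 3, 9, 27, 81, 243 (geometric with ratio 3).
Track C: 216, 343, 512, 729, 1000, 1331 (the cubes 6³, 7³, 8³, …).
Term 19 comes from track A (its 7th entry): -58.
Term 20 comes from track B (its 7th entry): 729.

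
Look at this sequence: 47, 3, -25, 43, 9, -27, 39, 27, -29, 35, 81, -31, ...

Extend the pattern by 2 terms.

31, 243

Split by position mod 3: positions 1, 4, 7, … form one track, and each other residue class forms its own.
Stream A: 47, 43, 39, 35 (arithmetic, step −4).
Stream B: 3, 9, 27, 81 (successive powers of 3).
Stream C: -25, -27, -29, -31 (arithmetic with common difference −2).
The 13th slot belongs to stream A; its 5th term is 31.
The 14th slot belongs to stream B; its 5th term is 243.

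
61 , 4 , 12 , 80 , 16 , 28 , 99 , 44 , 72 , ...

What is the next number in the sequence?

118

Positions follow the repeating pattern ABB; grouping by letter gives 2 tracks.
Track A: 61, 80, 99 (linear: a_n = 42 + 19·n).
Track B: 4, 12, 16, 28, 44, 72 (Fibonacci-style (each term is the sum of the two before it)).
Position 10 → track A, term 4 = 118.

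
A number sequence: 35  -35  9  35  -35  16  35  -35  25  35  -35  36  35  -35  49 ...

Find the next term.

35

Positions follow the repeating pattern AAB; grouping by letter gives 2 tracks.
Track A: 35, -35, 35, -35, 35, -35, 35, -35, 35, -35. The oscillation 35·(−1)^(n+1).
Track B: 9, 16, 25, 36, 49. The squares 3², 4², 5², ….
Term 16 comes from track A (its 11th entry): 35.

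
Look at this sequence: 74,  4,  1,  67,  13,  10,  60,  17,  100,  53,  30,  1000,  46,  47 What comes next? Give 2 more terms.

Split by position mod 3: positions 1, 4, 7, … form one track, and each other residue class forms its own.
Track A is 74, 67, 60, 53, 46, which is arithmetic with common difference −7.
Track B is 4, 13, 17, 30, 47, which is Fibonacci-style (each term is the sum of the two before it).
Track C is 1, 10, 100, 1000, which is successive powers of 10.
Position 15 falls in track C as its term 5, giving 10000.
Position 16 falls in track A as its term 6, giving 39.

10000, 39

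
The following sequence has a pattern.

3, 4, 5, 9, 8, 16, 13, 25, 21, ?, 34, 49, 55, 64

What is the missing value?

36

Taking every 2nd term gives 2 separate tracks.
Stream A: 3, 5, 8, 13, 21, 34, 55 — each term equals the sum of the previous two.
Stream B: 4, 9, 16, 25, ?, 49, 64 — the squares 2², 3², 4², ….
Stream B's pattern makes the blank 36.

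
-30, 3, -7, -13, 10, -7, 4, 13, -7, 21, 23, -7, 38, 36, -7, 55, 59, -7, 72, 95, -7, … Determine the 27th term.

-7

Split by position mod 3: positions 1, 4, 7, … form one track, and each other residue class forms its own.
Subsequence A: -30, -13, 4, 21, 38, 55, 72 — arithmetic with common difference +17.
Subsequence B: 3, 10, 13, 23, 36, 59, 95 — each term equals the sum of the previous two.
Subsequence C: -7, -7, -7, -7, -7, -7, -7 — constant -7.
Position 27 → subsequence C, term 9 = -7.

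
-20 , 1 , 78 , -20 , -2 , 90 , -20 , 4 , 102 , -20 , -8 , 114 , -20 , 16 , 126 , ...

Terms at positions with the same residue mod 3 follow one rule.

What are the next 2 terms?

-20, -32

Split by position mod 3: positions 1, 4, 7, … form one track, and each other residue class forms its own.
Subsequence A: -20, -20, -20, -20, -20. The constant sequence -20.
Subsequence B: 1, -2, 4, -8, 16. Geometric, ×-2 each step.
Subsequence C: 78, 90, 102, 114, 126. Adding 12 each time.
The 16th slot belongs to subsequence A; its 6th term is -20.
Position 17 falls in subsequence B as its term 6, giving -32.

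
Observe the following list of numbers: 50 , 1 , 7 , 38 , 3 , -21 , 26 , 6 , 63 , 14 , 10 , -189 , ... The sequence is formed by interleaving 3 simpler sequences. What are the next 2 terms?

Taking every 3rd term gives 3 separate tracks.
Track A: 50, 38, 26, 14. Subtracting 12 each time.
Track B: 1, 3, 6, 10. Triangular numbers starting at T_1.
Track C: 7, -21, 63, -189. Geometric, ×-3 each step.
Position 13 → track A, term 5 = 2.
Position 14 falls in track B as its term 5, giving 15.

2, 15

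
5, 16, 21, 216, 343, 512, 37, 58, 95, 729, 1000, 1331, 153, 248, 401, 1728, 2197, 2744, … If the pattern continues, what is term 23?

Reading positions in blocks of 6 reveals the pattern AAABBB — 2 tracks woven together.
Stream A: 5, 16, 21, 37, 58, 95, 153, 248, 401. A Fibonacci-like recurrence a_n = a_{n-1} + a_{n-2}.
Stream B: 216, 343, 512, 729, 1000, 1331, 1728, 2197, 2744. Consecutive cubes n³ from n = 6.
Term 23 comes from stream B (its 11th entry): 4096.

4096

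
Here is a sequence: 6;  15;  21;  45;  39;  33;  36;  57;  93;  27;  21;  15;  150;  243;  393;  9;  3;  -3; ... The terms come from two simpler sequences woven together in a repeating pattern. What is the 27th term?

7053

Positions follow the repeating pattern AAABBB; grouping by letter gives 2 tracks.
Track A = 6, 15, 21, 36, 57, 93, 150, 243, 393: a Fibonacci-like recurrence a_n = a_{n-1} + a_{n-2}.
Track B = 45, 39, 33, 27, 21, 15, 9, 3, -3: subtracting 6 each time.
The 27th slot belongs to track A; its 15th term is 7053.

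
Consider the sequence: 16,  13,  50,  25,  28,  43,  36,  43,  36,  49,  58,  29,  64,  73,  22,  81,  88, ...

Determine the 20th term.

Taking every 3rd term gives 3 separate tracks.
Stream A: 16, 25, 36, 49, 64, 81. Consecutive squares n² from n = 4.
Stream B: 13, 28, 43, 58, 73, 88. Arithmetic, step +15.
Stream C: 50, 43, 36, 29, 22. Arithmetic with common difference −7.
Position 20 → stream B, term 7 = 103.

103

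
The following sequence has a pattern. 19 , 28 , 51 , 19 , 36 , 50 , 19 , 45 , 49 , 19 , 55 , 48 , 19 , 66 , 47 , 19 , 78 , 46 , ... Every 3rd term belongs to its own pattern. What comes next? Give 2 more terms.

19, 91

Split by position mod 3 into 3 tracks.
Stream A is 19, 19, 19, 19, 19, 19, which is always 19.
Stream B is 28, 36, 45, 55, 66, 78, which is triangular numbers starting at T_7.
Stream C is 51, 50, 49, 48, 47, 46, which is linear: a_n = 52 − n.
The 19th slot belongs to stream A; its 7th term is 19.
Position 20 → stream B, term 7 = 91.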